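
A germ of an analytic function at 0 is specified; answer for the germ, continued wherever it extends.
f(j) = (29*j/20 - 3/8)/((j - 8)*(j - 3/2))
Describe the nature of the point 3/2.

The point is a pole of order 1.

The denominator factor j - 3/2 vanishes at 3/2 and appears to the power 1; the numerator there equals 9/5, nonzero, and no other factor vanishes.
Hence a pole whose order is the multiplicity, 1.


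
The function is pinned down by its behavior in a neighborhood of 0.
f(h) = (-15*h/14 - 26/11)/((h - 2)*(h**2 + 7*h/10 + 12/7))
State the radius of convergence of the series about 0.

The radius of convergence is (2/7)*sqrt(21).

Denominator factor (h**2 + 7*h/10 + 12/7): discriminant -4457/700, complex-conjugate roots (-7/20) + ((1/140)*sqrt(31199))*i and (-7/20) - ((1/140)*sqrt(31199))*i; poles of order 1, moduli (2/7)*sqrt(21) and (2/7)*sqrt(21).
Denominator factor (h - 2): pole of order 1 at 2, modulus 2.
The radius of convergence is the smallest modulus among the singular points: (2/7)*sqrt(21).


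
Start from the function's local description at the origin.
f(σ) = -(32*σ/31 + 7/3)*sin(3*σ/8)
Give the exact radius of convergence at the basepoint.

The radius of convergence is infinite.

The factor -sin(3*σ/8) is entire and contributes no finite singular point.
The polynomial part has no poles.
No finite singular points: the Taylor series at 0 converges everywhere.


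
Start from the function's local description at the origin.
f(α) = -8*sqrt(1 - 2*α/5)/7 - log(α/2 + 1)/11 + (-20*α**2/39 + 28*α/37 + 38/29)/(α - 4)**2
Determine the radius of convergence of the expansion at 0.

Denominator factor (α - 4)^2: pole of order 2 at 4, modulus 4.
Branch term (-1/11)*log(1 - α/(-2)): its argument vanishes at α = -2, a logarithmic branch point, modulus 2.
Branch term (-8/7)*sqrt(1 - α/(5/2)): its argument vanishes at α = 5/2, a square-root branch point, modulus 5/2.
The radius of convergence is the smallest modulus among the singular points: 2.

The radius of convergence is 2.


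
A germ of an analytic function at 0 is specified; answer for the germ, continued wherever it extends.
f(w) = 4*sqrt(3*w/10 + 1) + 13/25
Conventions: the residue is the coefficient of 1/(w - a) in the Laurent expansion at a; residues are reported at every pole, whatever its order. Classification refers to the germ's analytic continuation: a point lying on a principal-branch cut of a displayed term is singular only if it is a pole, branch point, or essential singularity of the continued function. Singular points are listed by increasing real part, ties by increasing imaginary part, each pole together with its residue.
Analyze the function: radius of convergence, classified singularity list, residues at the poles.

Branch term (4)*sqrt(1 - w/(-10/3)): its argument vanishes at w = -10/3, a square-root branch point, modulus 10/3.
The radius of convergence is the smallest modulus among the singular points: 10/3.

Radius of convergence at 0: 10/3.
At -10/3: an algebraic (square-root) branch point.


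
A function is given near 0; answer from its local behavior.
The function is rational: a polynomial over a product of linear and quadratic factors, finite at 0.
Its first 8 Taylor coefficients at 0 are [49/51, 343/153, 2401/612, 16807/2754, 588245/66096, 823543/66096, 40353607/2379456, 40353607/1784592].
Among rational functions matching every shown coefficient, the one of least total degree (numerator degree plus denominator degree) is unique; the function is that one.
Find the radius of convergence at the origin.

No rational of total degree below 2 reproduces all 8 coefficients; solving the [0/2] Pade equations on them gives f(η) = 12/(17*(η - 6/7)**2), whose expansion matches every shown term.
Denominator factor (η - 6/7)^2: pole of order 2 at 6/7, modulus 6/7.
The radius of convergence is the smallest modulus among the singular points: 6/7.

The radius of convergence is 6/7.


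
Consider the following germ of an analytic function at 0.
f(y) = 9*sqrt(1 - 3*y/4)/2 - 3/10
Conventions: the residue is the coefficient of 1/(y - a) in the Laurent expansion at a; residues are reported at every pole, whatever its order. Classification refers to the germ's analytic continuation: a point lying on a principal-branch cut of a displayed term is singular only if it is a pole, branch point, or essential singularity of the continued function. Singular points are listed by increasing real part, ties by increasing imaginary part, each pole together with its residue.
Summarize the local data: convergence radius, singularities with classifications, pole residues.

Radius of convergence at 0: 4/3.
At 4/3: an algebraic (square-root) branch point.

Branch term (9/2)*sqrt(1 - y/(4/3)): its argument vanishes at y = 4/3, a square-root branch point, modulus 4/3.
The radius of convergence is the smallest modulus among the singular points: 4/3.


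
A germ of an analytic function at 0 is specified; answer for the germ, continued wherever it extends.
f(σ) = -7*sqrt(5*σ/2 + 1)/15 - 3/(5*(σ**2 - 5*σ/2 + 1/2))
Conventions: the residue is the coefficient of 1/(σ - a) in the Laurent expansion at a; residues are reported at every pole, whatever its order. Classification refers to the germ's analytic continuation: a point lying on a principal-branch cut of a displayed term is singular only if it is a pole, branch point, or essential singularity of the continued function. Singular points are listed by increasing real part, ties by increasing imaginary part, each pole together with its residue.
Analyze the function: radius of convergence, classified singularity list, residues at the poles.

Radius of convergence at 0: 5/4 - (1/4)*sqrt(17).
At -2/5: an algebraic (square-root) branch point.
At 5/4 - (1/4)*sqrt(17): a pole of order 1; residue (6/85)*sqrt(17).
At 5/4 + (1/4)*sqrt(17): a pole of order 1; residue -(6/85)*sqrt(17).

Denominator factor (σ**2 - 5*σ/2 + 1/2): discriminant 17/4, real irrational roots 5/4 + (1/4)*sqrt(17) and 5/4 - (1/4)*sqrt(17); poles of order 1, moduli 5/4 + (1/4)*sqrt(17) and 5/4 - (1/4)*sqrt(17).
Branch term (-7/15)*sqrt(1 - σ/(-2/5)): its argument vanishes at σ = -2/5, a square-root branch point, modulus 2/5.
The radius of convergence is the smallest modulus among the singular points: 5/4 - (1/4)*sqrt(17).
The branch term is analytic at 5/4 - (1/4)*sqrt(17) and contributes nothing to the residue; only the rational part matters.
The factor σ**2 - 5*σ/2 + 1/2 splits as (σ - a)(σ - a') with a = 5/4 - (1/4)*sqrt(17), a' = 5/4 + (1/4)*sqrt(17). At the order-1 pole a set g(σ) = (σ - a)*(rational part) = [-3/5] / (σ - a').
Simple pole: residue = g(a) at a = 5/4 - (1/4)*sqrt(17), which is (6/85)*sqrt(17).
The branch term is analytic at 5/4 + (1/4)*sqrt(17) and contributes nothing to the residue; only the rational part matters.
The factor σ**2 - 5*σ/2 + 1/2 splits as (σ - a)(σ - a') with a = 5/4 + (1/4)*sqrt(17), a' = 5/4 - (1/4)*sqrt(17). At the order-1 pole a set g(σ) = (σ - a)*(rational part) = [-3/5] / (σ - a').
Simple pole: residue = g(a) at a = 5/4 + (1/4)*sqrt(17), which is -(6/85)*sqrt(17).
List the singular points by increasing real part (a conjugate pair: the negative imaginary part first).


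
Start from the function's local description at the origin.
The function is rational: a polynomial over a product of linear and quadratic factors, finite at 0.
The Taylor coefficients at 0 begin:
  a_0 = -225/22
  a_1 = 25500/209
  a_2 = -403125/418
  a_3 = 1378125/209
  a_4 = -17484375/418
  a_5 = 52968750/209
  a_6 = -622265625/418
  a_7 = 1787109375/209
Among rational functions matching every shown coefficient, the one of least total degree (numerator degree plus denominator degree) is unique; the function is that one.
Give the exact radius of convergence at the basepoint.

No rational of total degree below 3 reproduces all 8 coefficients; solving the [1/2] Pade equations on them gives f(κ) = (15*κ/19 - 9/22)/(κ + 1/5)**2, whose expansion matches every shown term.
Denominator factor (κ + 1/5)^2: pole of order 2 at -1/5, modulus 1/5.
The radius of convergence is the smallest modulus among the singular points: 1/5.

The radius of convergence is 1/5.


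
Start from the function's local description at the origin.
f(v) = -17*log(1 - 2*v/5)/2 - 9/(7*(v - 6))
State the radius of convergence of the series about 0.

The radius of convergence is 5/2.

Denominator factor (v - 6): pole of order 1 at 6, modulus 6.
Branch term (-17/2)*log(1 - v/(5/2)): its argument vanishes at v = 5/2, a logarithmic branch point, modulus 5/2.
The radius of convergence is the smallest modulus among the singular points: 5/2.


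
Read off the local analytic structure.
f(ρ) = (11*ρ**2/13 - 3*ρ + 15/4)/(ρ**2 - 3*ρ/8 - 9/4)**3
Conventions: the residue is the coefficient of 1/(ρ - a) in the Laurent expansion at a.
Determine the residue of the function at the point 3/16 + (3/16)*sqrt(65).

The residue is (730624/96393375)*sqrt(65).

The factor ρ**2 - 3*ρ/8 - 9/4 splits as (ρ - a)(ρ - a') with a = 3/16 + (3/16)*sqrt(65), a' = 3/16 - (3/16)*sqrt(65). At the order-3 pole a set g(ρ) = (ρ - a)^3*f(ρ) = [11*ρ**2/13 - 3*ρ + 15/4] / (ρ - a')^3.
Order-3 pole: residue = g''(a)/2; g''(3/16 + (3/16)*sqrt(65)) = (1461248/96393375)*sqrt(65), so the residue is (730624/96393375)*sqrt(65).


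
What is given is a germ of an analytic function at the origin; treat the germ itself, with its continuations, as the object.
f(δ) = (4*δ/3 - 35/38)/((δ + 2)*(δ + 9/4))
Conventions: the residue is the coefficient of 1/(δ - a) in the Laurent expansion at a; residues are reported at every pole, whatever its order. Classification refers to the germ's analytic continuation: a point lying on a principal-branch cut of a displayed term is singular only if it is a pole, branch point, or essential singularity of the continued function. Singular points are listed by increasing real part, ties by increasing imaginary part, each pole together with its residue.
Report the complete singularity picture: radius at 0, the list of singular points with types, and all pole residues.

Denominator factor (δ + 2): pole of order 1 at -2, modulus 2.
Denominator factor (δ + 9/4): pole of order 1 at -9/4, modulus 9/4.
The radius of convergence is the smallest modulus among the singular points: 2.
At the order-1 pole -9/4 set g(δ) = (δ - (-9/4))*f(δ) = (4*δ/3 - 35/38)/(δ + 2).
Simple pole: residue = g(a) at a = -9/4, which is 298/19.
At the order-1 pole -2 set g(δ) = (δ - (-2))*f(δ) = (4*δ/3 - 35/38)/(δ + 9/4).
Simple pole: residue = g(a) at a = -2, which is -818/57.
List the singular points by increasing real part (a conjugate pair: the negative imaginary part first).

Radius of convergence at 0: 2.
At -9/4: a pole of order 1; residue 298/19.
At -2: a pole of order 1; residue -818/57.


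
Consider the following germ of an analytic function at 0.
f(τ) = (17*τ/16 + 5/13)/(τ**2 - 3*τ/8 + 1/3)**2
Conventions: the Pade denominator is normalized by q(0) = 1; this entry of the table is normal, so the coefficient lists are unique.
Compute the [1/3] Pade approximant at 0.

The Pade approximant has numerator coefficients [45/13, 69586746849/6930090128]; denominator coefficients [1, -281427669/133270964, 14014503165/2132335424, -510430527/133270964].

Taylor coefficients needed (expand at 0): a_0 = 45/13, a_1 = 3609/208, a_2 = 2889/208, a_3 = -951129/13312, a_4 = -9356229/53248.
Write the denominator as Q(τ) = 1 + q1*τ + q2*τ^2 + q3*τ^3. Requiring Q*f - P = O(τ^5) with deg P <= 1 kills the coefficients of τ^2..τ^4 in Q*f:
  τ^2: a_2 + q1*a_1 + q2*a_0 = 0, i.e. 2889/208 + (3609/208)*q1 + (45/13)*q2 = 0.
  τ^3: a_3 + q1*a_2 + q2*a_1 + q3*a_0 = 0, i.e. -951129/13312 + (2889/208)*q1 + (3609/208)*q2 + (45/13)*q3 = 0.
  τ^4: a_4 + q1*a_3 + q2*a_2 + q3*a_1 = 0, i.e. -9356229/53248 + (-951129/13312)*q1 + (2889/208)*q2 + (3609/208)*q3 = 0.
Solving this linear system: q1 = -281427669/133270964, q2 = 14014503165/2132335424, q3 = -510430527/133270964.
The numerator is Q*f truncated at degree 1: P0 = a_0 = 45/13; P1 = a_1 + q1*a_0 = 69586746849/6930090128.


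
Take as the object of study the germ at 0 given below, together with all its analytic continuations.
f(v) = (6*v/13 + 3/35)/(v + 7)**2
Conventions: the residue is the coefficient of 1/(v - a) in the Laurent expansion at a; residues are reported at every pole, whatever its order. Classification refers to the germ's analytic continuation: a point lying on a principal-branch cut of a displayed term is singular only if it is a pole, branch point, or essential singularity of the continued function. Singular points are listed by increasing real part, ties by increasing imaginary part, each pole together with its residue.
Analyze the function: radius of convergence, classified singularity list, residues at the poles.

Denominator factor (v + 7)^2: pole of order 2 at -7, modulus 7.
The radius of convergence is the smallest modulus among the singular points: 7.
At the order-2 pole -7 set g(v) = (v - (-7))^2*f(v) = 6*v/13 + 3/35.
Order-2 pole: residue = g'(a); g'(-7) = 6/13, so the residue is 6/13.

Radius of convergence at 0: 7.
At -7: a pole of order 2; residue 6/13.


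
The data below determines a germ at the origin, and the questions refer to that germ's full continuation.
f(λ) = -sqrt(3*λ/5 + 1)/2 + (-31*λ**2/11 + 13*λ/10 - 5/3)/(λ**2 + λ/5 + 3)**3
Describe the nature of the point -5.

Denominator factors: λ**2 + λ/5 + 3 = 27 at λ = -5 — none vanishes.
Branch term sqrt(1 - λ/(-5/3)): argument at -5 is -2, nonzero, so -5 is not its branch point (a point on a principal cut is still regular for the continued germ).
So the germ continues analytically to -5.

The point is a regular point.


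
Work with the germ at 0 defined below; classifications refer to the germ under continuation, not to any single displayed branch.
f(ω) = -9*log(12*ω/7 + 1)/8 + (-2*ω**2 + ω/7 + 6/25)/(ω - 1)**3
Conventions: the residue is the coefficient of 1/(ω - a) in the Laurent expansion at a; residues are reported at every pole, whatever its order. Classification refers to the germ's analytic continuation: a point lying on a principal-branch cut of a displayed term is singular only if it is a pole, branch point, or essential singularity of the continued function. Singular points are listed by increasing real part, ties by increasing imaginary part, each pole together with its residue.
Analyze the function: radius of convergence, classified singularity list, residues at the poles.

Denominator factor (ω - 1)^3: pole of order 3 at 1, modulus 1.
Branch term (-9/8)*log(1 - ω/(-7/12)): its argument vanishes at ω = -7/12, a logarithmic branch point, modulus 7/12.
The radius of convergence is the smallest modulus among the singular points: 7/12.
The branch term is analytic at 1 and contributes nothing to the residue; only the rational part matters.
At the order-3 pole 1 set g(ω) = (ω - (1))^3*(rational part) = -2*ω**2 + ω/7 + 6/25.
Order-3 pole: residue = g''(a)/2; g''(1) = -4, so the residue is -2.
List the singular points by increasing real part (a conjugate pair: the negative imaginary part first).

Radius of convergence at 0: 7/12.
At -7/12: a logarithmic branch point.
At 1: a pole of order 3; residue -2.


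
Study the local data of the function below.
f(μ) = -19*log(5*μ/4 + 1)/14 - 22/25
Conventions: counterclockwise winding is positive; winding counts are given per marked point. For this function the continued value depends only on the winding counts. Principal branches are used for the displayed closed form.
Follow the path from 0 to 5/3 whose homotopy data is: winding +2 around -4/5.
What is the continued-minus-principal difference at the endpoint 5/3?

Continued minus principal equals -(38/7)*pi*i.

The rational part is single-valued and drops out of the difference; each branch term changes only by its own monodromy.
(-19/14)*log(1 - μ/(-4/5)): each positive loop around -4/5 adds 2*pi*i to the log, so winding +2 contributes (-19/14)*(2)*2*pi*i = -(38/7)*pi*i.
Summing the contributions at μ = 5/3 gives -(38/7)*pi*i.


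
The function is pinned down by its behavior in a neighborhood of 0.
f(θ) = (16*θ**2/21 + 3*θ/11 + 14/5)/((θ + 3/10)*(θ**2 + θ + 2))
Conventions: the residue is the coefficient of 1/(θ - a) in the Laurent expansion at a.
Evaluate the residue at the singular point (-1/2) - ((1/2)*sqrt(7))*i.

The residue is (-16435/41349) - ((26801/289443)*sqrt(7))*i.


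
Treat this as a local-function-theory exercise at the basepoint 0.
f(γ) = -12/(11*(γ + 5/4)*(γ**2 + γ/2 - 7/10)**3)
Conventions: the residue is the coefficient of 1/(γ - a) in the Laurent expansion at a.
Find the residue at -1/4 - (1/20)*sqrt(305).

The residue is 3072000/75449 + (40266240000/17125489469)*sqrt(305).


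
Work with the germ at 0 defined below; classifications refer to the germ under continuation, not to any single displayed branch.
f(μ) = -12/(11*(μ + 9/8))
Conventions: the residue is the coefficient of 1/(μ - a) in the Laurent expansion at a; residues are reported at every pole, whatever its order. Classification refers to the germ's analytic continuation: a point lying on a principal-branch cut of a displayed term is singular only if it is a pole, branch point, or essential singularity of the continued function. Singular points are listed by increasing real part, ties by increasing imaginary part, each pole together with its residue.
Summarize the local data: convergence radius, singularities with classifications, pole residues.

Denominator factor (μ + 9/8): pole of order 1 at -9/8, modulus 9/8.
The radius of convergence is the smallest modulus among the singular points: 9/8.
At the order-1 pole -9/8 set g(μ) = (μ - (-9/8))*f(μ) = -12/11.
Simple pole: residue = g(a) at a = -9/8, which is -12/11.

Radius of convergence at 0: 9/8.
At -9/8: a pole of order 1; residue -12/11.


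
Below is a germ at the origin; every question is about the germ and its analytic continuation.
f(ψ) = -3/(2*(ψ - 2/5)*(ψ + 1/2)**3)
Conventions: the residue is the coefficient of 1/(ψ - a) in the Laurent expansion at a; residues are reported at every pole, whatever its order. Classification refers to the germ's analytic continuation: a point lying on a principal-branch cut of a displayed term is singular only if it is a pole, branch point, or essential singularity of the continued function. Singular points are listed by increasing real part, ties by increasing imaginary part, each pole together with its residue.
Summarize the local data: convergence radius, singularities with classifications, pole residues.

Denominator factor (ψ - 2/5): pole of order 1 at 2/5, modulus 2/5.
Denominator factor (ψ + 1/2)^3: pole of order 3 at -1/2, modulus 1/2.
The radius of convergence is the smallest modulus among the singular points: 2/5.
At the order-3 pole -1/2 set g(ψ) = (ψ - (-1/2))^3*f(ψ) = -3/(2*(ψ - 2/5)).
Order-3 pole: residue = g''(a)/2; g''(-1/2) = 1000/243, so the residue is 500/243.
At the order-1 pole 2/5 set g(ψ) = (ψ - (2/5))*f(ψ) = -3/(2*(ψ + 1/2)**3).
Simple pole: residue = g(a) at a = 2/5, which is -500/243.
List the singular points by increasing real part (a conjugate pair: the negative imaginary part first).

Radius of convergence at 0: 2/5.
At -1/2: a pole of order 3; residue 500/243.
At 2/5: a pole of order 1; residue -500/243.


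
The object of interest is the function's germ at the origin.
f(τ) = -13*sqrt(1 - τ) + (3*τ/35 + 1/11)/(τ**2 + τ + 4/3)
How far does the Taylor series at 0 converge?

Denominator factor (τ**2 + τ + 4/3): discriminant -13/3, complex-conjugate roots (-1/2) + ((1/6)*sqrt(39))*i and (-1/2) - ((1/6)*sqrt(39))*i; poles of order 1, moduli (2/3)*sqrt(3) and (2/3)*sqrt(3).
Branch term (-13)*sqrt(1 - τ/(1)): its argument vanishes at τ = 1, a square-root branch point, modulus 1.
The radius of convergence is the smallest modulus among the singular points: 1.

The radius of convergence is 1.


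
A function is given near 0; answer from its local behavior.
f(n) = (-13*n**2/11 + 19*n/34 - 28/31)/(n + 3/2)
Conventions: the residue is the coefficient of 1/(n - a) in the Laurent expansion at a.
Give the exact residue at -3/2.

At the order-1 pole -3/2 set g(n) = (n - (-3/2))*f(n) = -13*n**2/11 + 19*n/34 - 28/31.
Simple pole: residue = g(a) at a = -3/2, which is -25510/5797.

The residue is -25510/5797.


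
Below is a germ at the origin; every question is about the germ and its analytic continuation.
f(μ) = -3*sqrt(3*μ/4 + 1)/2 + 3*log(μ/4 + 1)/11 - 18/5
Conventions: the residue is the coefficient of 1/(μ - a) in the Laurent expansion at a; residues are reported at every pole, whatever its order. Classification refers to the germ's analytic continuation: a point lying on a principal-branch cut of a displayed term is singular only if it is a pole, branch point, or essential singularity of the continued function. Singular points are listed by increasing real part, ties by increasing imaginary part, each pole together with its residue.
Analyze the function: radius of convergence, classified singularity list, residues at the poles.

Branch term (3/11)*log(1 - μ/(-4)): its argument vanishes at μ = -4, a logarithmic branch point, modulus 4.
Branch term (-3/2)*sqrt(1 - μ/(-4/3)): its argument vanishes at μ = -4/3, a square-root branch point, modulus 4/3.
The radius of convergence is the smallest modulus among the singular points: 4/3.
List the singular points by increasing real part (a conjugate pair: the negative imaginary part first).

Radius of convergence at 0: 4/3.
At -4: a logarithmic branch point.
At -4/3: an algebraic (square-root) branch point.


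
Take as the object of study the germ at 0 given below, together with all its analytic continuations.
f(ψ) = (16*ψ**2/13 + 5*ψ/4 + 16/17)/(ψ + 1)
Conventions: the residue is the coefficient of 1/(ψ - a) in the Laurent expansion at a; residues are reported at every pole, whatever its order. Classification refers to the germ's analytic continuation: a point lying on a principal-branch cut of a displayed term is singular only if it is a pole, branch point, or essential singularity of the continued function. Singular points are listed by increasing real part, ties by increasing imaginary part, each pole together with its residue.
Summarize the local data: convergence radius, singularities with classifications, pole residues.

Denominator factor (ψ + 1): pole of order 1 at -1, modulus 1.
The radius of convergence is the smallest modulus among the singular points: 1.
At the order-1 pole -1 set g(ψ) = (ψ - (-1))*f(ψ) = 16*ψ**2/13 + 5*ψ/4 + 16/17.
Simple pole: residue = g(a) at a = -1, which is 815/884.

Radius of convergence at 0: 1.
At -1: a pole of order 1; residue 815/884.


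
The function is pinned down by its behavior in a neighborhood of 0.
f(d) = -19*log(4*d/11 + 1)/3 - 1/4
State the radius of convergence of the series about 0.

The radius of convergence is 11/4.

Branch term (-19/3)*log(1 - d/(-11/4)): its argument vanishes at d = -11/4, a logarithmic branch point, modulus 11/4.
The radius of convergence is the smallest modulus among the singular points: 11/4.


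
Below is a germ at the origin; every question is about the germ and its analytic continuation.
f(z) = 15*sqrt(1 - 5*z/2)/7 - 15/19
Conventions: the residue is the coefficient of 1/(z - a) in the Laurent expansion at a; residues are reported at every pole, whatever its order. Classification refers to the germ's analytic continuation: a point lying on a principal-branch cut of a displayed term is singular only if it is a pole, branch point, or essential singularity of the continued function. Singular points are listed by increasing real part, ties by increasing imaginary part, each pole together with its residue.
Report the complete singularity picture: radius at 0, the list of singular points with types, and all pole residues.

Branch term (15/7)*sqrt(1 - z/(2/5)): its argument vanishes at z = 2/5, a square-root branch point, modulus 2/5.
The radius of convergence is the smallest modulus among the singular points: 2/5.

Radius of convergence at 0: 2/5.
At 2/5: an algebraic (square-root) branch point.


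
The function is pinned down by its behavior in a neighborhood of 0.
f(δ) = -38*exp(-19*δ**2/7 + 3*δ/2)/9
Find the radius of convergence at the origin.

The factor exp(-19*δ**2/7 + 3*δ/2) is entire and contributes no finite singular point.
The polynomial part has no poles.
No finite singular points: the Taylor series at 0 converges everywhere.

The radius of convergence is infinite.


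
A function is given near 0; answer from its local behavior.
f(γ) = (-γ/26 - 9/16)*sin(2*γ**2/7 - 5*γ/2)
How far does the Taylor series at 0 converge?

The factor sin(2*γ**2/7 - 5*γ/2) is entire and contributes no finite singular point.
The polynomial part has no poles.
No finite singular points: the Taylor series at 0 converges everywhere.

The radius of convergence is infinite.


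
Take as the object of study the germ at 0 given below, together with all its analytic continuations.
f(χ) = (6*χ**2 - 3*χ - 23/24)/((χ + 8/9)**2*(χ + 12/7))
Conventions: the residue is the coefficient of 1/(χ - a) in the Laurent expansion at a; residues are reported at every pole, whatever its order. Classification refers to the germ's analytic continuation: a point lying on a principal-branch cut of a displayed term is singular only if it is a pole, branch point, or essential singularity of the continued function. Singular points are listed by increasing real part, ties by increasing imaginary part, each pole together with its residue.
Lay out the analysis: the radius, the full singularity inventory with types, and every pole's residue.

Radius of convergence at 0: 8/9.
At -12/7: a pole of order 1; residue 692739/21632.
At -8/9: a pole of order 2; residue -562947/21632.

Denominator factor (χ + 12/7): pole of order 1 at -12/7, modulus 12/7.
Denominator factor (χ + 8/9)^2: pole of order 2 at -8/9, modulus 8/9.
The radius of convergence is the smallest modulus among the singular points: 8/9.
At the order-1 pole -12/7 set g(χ) = (χ - (-12/7))*f(χ) = (6*χ**2 - 3*χ - 23/24)/(χ + 8/9)**2.
Simple pole: residue = g(a) at a = -12/7, which is 692739/21632.
At the order-2 pole -8/9 set g(χ) = (χ - (-8/9))^2*f(χ) = (6*χ**2 - 3*χ - 23/24)/(χ + 12/7).
Order-2 pole: residue = g'(a); g'(-8/9) = -562947/21632, so the residue is -562947/21632.
List the singular points by increasing real part (a conjugate pair: the negative imaginary part first).


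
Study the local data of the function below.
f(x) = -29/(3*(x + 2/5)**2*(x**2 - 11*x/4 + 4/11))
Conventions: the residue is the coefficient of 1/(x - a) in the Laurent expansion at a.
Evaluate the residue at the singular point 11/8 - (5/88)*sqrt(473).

The factor x**2 - 11*x/4 + 4/11 splits as (x - a)(x - a') with a = 11/8 - (5/88)*sqrt(473), a' = 11/8 + (5/88)*sqrt(473). At the order-1 pole a set g(x) = (x - a)*f(x) = [-29/(3*(x + 2/5)**2)] / (x - a').
Simple pole: residue = g(a) at a = 11/8 - (5/88)*sqrt(473), which is 31142375/4784694 + (21884995/68580614)*sqrt(473).

The residue is 31142375/4784694 + (21884995/68580614)*sqrt(473).


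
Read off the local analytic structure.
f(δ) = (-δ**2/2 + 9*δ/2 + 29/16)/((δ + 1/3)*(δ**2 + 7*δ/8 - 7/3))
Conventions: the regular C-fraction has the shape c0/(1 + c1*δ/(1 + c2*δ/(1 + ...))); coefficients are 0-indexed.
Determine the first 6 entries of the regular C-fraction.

The regular C-fraction coefficients are [-261/112, 33/232, 76807/6699, -172935149/17742417, -74682250104/458021723767, 5530104/5963281].


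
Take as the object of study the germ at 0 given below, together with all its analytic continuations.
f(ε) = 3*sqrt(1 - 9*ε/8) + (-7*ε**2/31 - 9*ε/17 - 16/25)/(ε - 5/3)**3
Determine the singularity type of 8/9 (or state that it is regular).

The term (3)*sqrt(1 - ε/(8/9)) has argument 1 - 8/9/(8/9) = 0 at 8/9: a square-root (algebraic, two-sheeted) branch point; the remaining terms are analytic or single-valued there.

The point is an algebraic (square-root) branch point.


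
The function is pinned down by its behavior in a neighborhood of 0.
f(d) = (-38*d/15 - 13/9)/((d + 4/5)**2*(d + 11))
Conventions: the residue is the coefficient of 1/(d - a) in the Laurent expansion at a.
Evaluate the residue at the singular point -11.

The residue is 5945/23409.

At the order-1 pole -11 set g(d) = (d - (-11))*f(d) = (-38*d/15 - 13/9)/(d + 4/5)**2.
Simple pole: residue = g(a) at a = -11, which is 5945/23409.


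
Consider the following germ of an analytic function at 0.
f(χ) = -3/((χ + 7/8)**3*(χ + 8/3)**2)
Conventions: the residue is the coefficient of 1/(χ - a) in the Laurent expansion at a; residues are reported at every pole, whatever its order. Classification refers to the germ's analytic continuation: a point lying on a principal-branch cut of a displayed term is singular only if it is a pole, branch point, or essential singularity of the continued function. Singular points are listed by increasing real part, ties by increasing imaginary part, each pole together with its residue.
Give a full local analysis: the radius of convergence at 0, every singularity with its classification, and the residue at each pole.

Denominator factor (χ + 8/3)^2: pole of order 2 at -8/3, modulus 8/3.
Denominator factor (χ + 7/8)^3: pole of order 3 at -7/8, modulus 7/8.
The radius of convergence is the smallest modulus among the singular points: 7/8.
At the order-2 pole -8/3 set g(χ) = (χ - (-8/3))^2*f(χ) = -3/(χ + 7/8)**3.
Order-2 pole: residue = g'(a); g'(-8/3) = 2985984/3418801, so the residue is 2985984/3418801.
At the order-3 pole -7/8 set g(χ) = (χ - (-7/8))^3*f(χ) = -3/(χ + 8/3)**2.
Order-3 pole: residue = g''(a)/2; g''(-7/8) = -5971968/3418801, so the residue is -2985984/3418801.
List the singular points by increasing real part (a conjugate pair: the negative imaginary part first).

Radius of convergence at 0: 7/8.
At -8/3: a pole of order 2; residue 2985984/3418801.
At -7/8: a pole of order 3; residue -2985984/3418801.


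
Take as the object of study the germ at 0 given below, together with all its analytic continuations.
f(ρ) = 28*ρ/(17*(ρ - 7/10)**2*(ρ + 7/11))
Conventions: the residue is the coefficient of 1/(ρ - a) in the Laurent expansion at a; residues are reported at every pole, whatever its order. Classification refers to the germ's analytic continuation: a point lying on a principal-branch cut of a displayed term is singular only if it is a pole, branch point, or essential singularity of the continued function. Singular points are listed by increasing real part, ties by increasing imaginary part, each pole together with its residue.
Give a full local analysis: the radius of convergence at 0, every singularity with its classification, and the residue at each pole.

Denominator factor (ρ - 7/10)^2: pole of order 2 at 7/10, modulus 7/10.
Denominator factor (ρ + 7/11): pole of order 1 at -7/11, modulus 7/11.
The radius of convergence is the smallest modulus among the singular points: 7/11.
At the order-1 pole -7/11 set g(ρ) = (ρ - (-7/11))*f(ρ) = 28*ρ/(17*(ρ - 7/10)**2).
Simple pole: residue = g(a) at a = -7/11, which is -4400/7497.
At the order-2 pole 7/10 set g(ρ) = (ρ - (7/10))^2*f(ρ) = 28*ρ/(17*(ρ + 7/11)).
Order-2 pole: residue = g'(a); g'(7/10) = 4400/7497, so the residue is 4400/7497.
List the singular points by increasing real part (a conjugate pair: the negative imaginary part first).

Radius of convergence at 0: 7/11.
At -7/11: a pole of order 1; residue -4400/7497.
At 7/10: a pole of order 2; residue 4400/7497.


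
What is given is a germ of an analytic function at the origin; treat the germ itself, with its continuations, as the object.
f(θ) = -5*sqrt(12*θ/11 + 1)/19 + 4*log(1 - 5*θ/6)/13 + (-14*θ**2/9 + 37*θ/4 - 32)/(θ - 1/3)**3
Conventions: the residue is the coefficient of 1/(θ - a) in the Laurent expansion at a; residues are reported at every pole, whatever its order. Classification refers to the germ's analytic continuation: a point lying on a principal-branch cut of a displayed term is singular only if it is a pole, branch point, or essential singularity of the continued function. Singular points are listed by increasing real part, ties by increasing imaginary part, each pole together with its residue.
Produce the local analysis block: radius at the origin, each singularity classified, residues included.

Radius of convergence at 0: 1/3.
At -11/12: an algebraic (square-root) branch point.
At 1/3: a pole of order 3; residue -14/9.
At 6/5: a logarithmic branch point.

Denominator factor (θ - 1/3)^3: pole of order 3 at 1/3, modulus 1/3.
Branch term (-5/19)*sqrt(1 - θ/(-11/12)): its argument vanishes at θ = -11/12, a square-root branch point, modulus 11/12.
Branch term (4/13)*log(1 - θ/(6/5)): its argument vanishes at θ = 6/5, a logarithmic branch point, modulus 6/5.
The radius of convergence is the smallest modulus among the singular points: 1/3.
The branch terms are analytic at 1/3 and contribute nothing to the residue; only the rational part matters.
At the order-3 pole 1/3 set g(θ) = (θ - (1/3))^3*(rational part) = -14*θ**2/9 + 37*θ/4 - 32.
Order-3 pole: residue = g''(a)/2; g''(1/3) = -28/9, so the residue is -14/9.
List the singular points by increasing real part (a conjugate pair: the negative imaginary part first).


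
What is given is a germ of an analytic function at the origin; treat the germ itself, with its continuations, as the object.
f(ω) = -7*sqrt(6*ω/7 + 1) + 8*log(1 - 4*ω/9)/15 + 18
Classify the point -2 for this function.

There is no denominator, hence no pole anywhere.
Branch term log(1 - ω/(9/4)): argument at -2 is 17/9, nonzero, so -2 is not its branch point (a point on a principal cut is still regular for the continued germ).
Branch term sqrt(1 - ω/(-7/6)): argument at -2 is -5/7, nonzero, so -2 is not its branch point (a point on a principal cut is still regular for the continued germ).
So the germ continues analytically to -2.

The point is a regular point.


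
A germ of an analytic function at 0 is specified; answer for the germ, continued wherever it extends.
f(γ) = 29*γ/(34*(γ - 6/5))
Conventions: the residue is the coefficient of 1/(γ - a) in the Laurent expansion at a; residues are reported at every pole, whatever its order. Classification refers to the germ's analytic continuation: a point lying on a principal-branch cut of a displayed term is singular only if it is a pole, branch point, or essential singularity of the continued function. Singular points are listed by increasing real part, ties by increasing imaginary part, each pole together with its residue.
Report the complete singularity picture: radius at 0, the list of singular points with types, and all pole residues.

Denominator factor (γ - 6/5): pole of order 1 at 6/5, modulus 6/5.
The radius of convergence is the smallest modulus among the singular points: 6/5.
At the order-1 pole 6/5 set g(γ) = (γ - (6/5))*f(γ) = 29*γ/34.
Simple pole: residue = g(a) at a = 6/5, which is 87/85.

Radius of convergence at 0: 6/5.
At 6/5: a pole of order 1; residue 87/85.


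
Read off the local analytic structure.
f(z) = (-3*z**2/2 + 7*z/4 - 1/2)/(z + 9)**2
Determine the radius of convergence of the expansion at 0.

The radius of convergence is 9.

Denominator factor (z + 9)^2: pole of order 2 at -9, modulus 9.
The radius of convergence is the smallest modulus among the singular points: 9.


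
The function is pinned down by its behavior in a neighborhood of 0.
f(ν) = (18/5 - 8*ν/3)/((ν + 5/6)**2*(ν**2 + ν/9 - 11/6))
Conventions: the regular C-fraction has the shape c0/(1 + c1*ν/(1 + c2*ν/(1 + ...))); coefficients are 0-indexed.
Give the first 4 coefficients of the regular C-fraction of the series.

The regular C-fraction coefficients are [-3888/1375, 4574/1485, -303787/308745, 2445365727/3473804345].


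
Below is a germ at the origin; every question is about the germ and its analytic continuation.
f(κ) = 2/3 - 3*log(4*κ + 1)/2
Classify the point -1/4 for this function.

The term (-3/2)*log(1 - κ/(-1/4)) has argument 1 - -1/4/(-1/4) = 0 at -1/4: a logarithmic (infinitely-sheeted) branch point; the remaining terms are analytic or single-valued there.

The point is a logarithmic branch point.


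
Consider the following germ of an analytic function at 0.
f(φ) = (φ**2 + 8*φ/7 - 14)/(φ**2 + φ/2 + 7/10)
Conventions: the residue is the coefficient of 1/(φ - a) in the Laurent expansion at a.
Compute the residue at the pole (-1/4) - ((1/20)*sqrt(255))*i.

The factor φ**2 + φ/2 + 7/10 splits as (φ - a)(φ - a') with a = (-1/4) - ((1/20)*sqrt(255))*i, a' = (-1/4) + ((1/20)*sqrt(255))*i. At the order-1 pole a set g(φ) = (φ - a)*f(φ) = [φ**2 + 8*φ/7 - 14] / (φ - a').
Simple pole: residue = g(a) at a = (-1/4) - ((1/20)*sqrt(255))*i, which is (9/28) - ((1387/2380)*sqrt(255))*i.

The residue is (9/28) - ((1387/2380)*sqrt(255))*i.


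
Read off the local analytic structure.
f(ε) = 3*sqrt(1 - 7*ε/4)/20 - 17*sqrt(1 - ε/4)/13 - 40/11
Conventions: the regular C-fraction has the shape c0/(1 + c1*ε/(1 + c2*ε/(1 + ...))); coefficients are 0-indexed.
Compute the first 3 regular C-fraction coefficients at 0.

The regular C-fraction coefficients are [-13711/2860, 737/109688, 21441223/14698192].

Taylor coefficients (expand at 0): a_0 = -13711/2860, a_1 = 67/2080, a_2 = -1571/33280.
c0 = a_0 = -13711/2860. Peel one level at a time: if S = 1 + c*ε/S' with S'(0) = 1, then c is the ε-coefficient of S and S' = c*ε/(S - 1).
S_1 = c0/f = 1 + (737/109688)*ε + (-235853453/24062914688)*ε^2 + ...; c1 = 737/109688.
S_2 = c1*ε/(S_1 - 1) = 1 + (21441223/14698192)*ε + ...; c2 = 21441223/14698192.


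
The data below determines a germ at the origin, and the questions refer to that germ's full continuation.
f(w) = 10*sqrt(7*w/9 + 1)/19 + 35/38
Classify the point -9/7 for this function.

The term (10/19)*sqrt(1 - w/(-9/7)) has argument 1 - -9/7/(-9/7) = 0 at -9/7: a square-root (algebraic, two-sheeted) branch point; the remaining terms are analytic or single-valued there.

The point is an algebraic (square-root) branch point.


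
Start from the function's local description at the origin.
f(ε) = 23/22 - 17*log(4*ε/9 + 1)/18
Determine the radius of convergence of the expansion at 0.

The radius of convergence is 9/4.

Branch term (-17/18)*log(1 - ε/(-9/4)): its argument vanishes at ε = -9/4, a logarithmic branch point, modulus 9/4.
The radius of convergence is the smallest modulus among the singular points: 9/4.


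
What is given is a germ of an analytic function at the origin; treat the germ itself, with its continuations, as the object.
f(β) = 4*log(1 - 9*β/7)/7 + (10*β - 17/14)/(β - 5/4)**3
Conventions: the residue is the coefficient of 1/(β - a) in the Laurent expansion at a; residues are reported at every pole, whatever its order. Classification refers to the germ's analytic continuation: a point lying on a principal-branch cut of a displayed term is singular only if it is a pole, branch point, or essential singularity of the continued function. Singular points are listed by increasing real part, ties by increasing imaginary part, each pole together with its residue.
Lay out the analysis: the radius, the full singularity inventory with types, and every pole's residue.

Radius of convergence at 0: 7/9.
At 7/9: a logarithmic branch point.
At 5/4: a pole of order 3; residue 0.

Denominator factor (β - 5/4)^3: pole of order 3 at 5/4, modulus 5/4.
Branch term (4/7)*log(1 - β/(7/9)): its argument vanishes at β = 7/9, a logarithmic branch point, modulus 7/9.
The radius of convergence is the smallest modulus among the singular points: 7/9.
The branch term is analytic at 5/4 and contributes nothing to the residue; only the rational part matters.
At the order-3 pole 5/4 set g(β) = (β - (5/4))^3*(rational part) = 10*β - 17/14.
Order-3 pole: residue = g''(a)/2; g''(5/4) = 0, so the residue is 0.
List the singular points by increasing real part (a conjugate pair: the negative imaginary part first).


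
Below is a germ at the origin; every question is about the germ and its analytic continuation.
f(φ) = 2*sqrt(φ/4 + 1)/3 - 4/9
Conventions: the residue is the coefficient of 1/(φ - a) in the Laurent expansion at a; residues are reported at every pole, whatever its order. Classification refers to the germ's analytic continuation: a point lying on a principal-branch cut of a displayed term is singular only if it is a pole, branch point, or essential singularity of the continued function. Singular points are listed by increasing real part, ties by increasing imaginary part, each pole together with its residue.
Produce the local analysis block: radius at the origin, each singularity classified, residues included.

Radius of convergence at 0: 4.
At -4: an algebraic (square-root) branch point.

Branch term (2/3)*sqrt(1 - φ/(-4)): its argument vanishes at φ = -4, a square-root branch point, modulus 4.
The radius of convergence is the smallest modulus among the singular points: 4.
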